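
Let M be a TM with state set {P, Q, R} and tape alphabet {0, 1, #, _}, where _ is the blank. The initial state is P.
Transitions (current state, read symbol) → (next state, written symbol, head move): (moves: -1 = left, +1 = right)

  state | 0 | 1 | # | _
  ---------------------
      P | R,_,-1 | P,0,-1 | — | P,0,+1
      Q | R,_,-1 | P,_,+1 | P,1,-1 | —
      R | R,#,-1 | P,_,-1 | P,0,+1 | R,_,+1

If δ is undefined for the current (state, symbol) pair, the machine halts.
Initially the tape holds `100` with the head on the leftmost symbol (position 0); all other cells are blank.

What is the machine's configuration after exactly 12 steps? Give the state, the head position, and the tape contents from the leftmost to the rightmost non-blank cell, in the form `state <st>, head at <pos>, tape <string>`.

state P, head at 0, tape 0#_0

P | __[1]00   read 1 → write 0, move -1, go to P
P | _[_]000   read _ → write 0, move +1, go to P
P | _0[0]00   read 0 → write _, move -1, go to R
R | _[0]_00   read 0 → write #, move -1, go to R
R | [_]#_00   read _ → write _, move +1, go to R
R | _[#]_00   read # → write 0, move +1, go to P
P | _0[_]00   read _ → write 0, move +1, go to P
P | _00[0]0   read 0 → write _, move -1, go to R
R | _0[0]_0   read 0 → write #, move -1, go to R
R | _[0]#_0   read 0 → write #, move -1, go to R
R | [_]##_0   read _ → write _, move +1, go to R
R | _[#]#_0   read # → write 0, move +1, go to P
P | _0[#]_0
After 12 steps: state P, head at 0, tape 0#_0.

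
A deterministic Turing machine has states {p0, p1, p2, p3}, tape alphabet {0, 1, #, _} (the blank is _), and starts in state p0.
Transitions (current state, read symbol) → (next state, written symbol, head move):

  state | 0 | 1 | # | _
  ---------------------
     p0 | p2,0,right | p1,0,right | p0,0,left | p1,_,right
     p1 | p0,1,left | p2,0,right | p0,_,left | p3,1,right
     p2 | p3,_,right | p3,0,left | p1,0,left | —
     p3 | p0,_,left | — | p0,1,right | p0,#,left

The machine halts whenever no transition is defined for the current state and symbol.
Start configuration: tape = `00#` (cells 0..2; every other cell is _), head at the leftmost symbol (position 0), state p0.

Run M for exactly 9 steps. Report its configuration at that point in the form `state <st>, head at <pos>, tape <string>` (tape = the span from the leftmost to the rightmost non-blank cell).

state p2, head at 5, tape 0_1_0

state=p0 head=0 tape=[0]0#___   (p0,0)→(p2,0,right)
state=p2 head=1 tape=0[0]#___   (p2,0)→(p3,_,right)
state=p3 head=2 tape=0_[#]___   (p3,#)→(p0,1,right)
state=p0 head=3 tape=0_1[_]__   (p0,_)→(p1,_,right)
state=p1 head=4 tape=0_1_[_]_   (p1,_)→(p3,1,right)
state=p3 head=5 tape=0_1_1[_]   (p3,_)→(p0,#,left)
state=p0 head=4 tape=0_1_[1]#   (p0,1)→(p1,0,right)
state=p1 head=5 tape=0_1_0[#]   (p1,#)→(p0,_,left)
state=p0 head=4 tape=0_1_[0]_   (p0,0)→(p2,0,right)
state=p2 head=5 tape=0_1_0[_]
After 9 steps: state p2, head at 5, tape 0_1_0.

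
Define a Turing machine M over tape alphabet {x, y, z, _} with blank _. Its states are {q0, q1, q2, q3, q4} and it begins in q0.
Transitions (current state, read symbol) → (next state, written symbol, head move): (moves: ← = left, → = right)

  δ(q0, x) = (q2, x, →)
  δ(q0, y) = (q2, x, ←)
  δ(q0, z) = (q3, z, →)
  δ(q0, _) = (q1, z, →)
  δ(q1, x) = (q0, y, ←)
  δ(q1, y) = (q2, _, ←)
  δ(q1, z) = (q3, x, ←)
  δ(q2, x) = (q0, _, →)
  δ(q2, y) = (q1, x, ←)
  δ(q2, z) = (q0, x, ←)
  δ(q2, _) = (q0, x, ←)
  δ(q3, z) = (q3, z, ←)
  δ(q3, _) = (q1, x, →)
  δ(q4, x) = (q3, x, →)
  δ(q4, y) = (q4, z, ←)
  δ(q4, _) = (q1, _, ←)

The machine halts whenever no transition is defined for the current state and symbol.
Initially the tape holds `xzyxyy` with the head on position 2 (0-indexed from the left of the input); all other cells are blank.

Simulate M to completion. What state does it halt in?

q0 | xz[y]xyy   read y → write x, move ←, go to q2
q2 | x[z]xxyy   read z → write x, move ←, go to q0
q0 | [x]xxxyy   read x → write x, move →, go to q2
q2 | x[x]xxyy   read x → write _, move →, go to q0
q0 | x_[x]xyy   read x → write x, move →, go to q2
q2 | x_x[x]yy   read x → write _, move →, go to q0
q0 | x_x_[y]y   read y → write x, move ←, go to q2
q2 | x_x[_]xy   read _ → write x, move ←, go to q0
q0 | x_[x]xxy   read x → write x, move →, go to q2
q2 | x_x[x]xy   read x → write _, move →, go to q0
q0 | x_x_[x]y   read x → write x, move →, go to q2
q2 | x_x_x[y]   read y → write x, move ←, go to q1
q1 | x_x_[x]x   read x → write y, move ←, go to q0
q0 | x_x[_]yx   read _ → write z, move →, go to q1
q1 | x_xz[y]x   read y → write _, move ←, go to q2
q2 | x_x[z]_x   read z → write x, move ←, go to q0
q0 | x_[x]x_x   read x → write x, move →, go to q2
q2 | x_x[x]_x   read x → write _, move →, go to q0
q0 | x_x_[_]x   read _ → write z, move →, go to q1
q1 | x_x_z[x]   read x → write y, move ←, go to q0
q0 | x_x_[z]y   read z → write z, move →, go to q3
q3 | x_x_z[y]
No transition is defined for (q3, y); M halts in state q3.

q3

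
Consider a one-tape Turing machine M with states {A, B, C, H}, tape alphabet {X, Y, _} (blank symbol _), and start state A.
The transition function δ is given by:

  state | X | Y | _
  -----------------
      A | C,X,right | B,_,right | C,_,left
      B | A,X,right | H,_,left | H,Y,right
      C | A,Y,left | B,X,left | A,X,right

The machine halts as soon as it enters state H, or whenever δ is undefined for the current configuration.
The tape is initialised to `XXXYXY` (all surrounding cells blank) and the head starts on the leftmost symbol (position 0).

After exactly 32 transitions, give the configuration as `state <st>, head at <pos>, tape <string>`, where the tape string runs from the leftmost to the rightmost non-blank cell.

state A, head at 6, tape XXXXXXXY

state=A head=0 tape=[X]XXYXY___   (A,X)→(C,X,right)
state=C head=1 tape=X[X]XYXY___   (C,X)→(A,Y,left)
state=A head=0 tape=[X]YXYXY___   (A,X)→(C,X,right)
state=C head=1 tape=X[Y]XYXY___   (C,Y)→(B,X,left)
state=B head=0 tape=[X]XXYXY___   (B,X)→(A,X,right)
state=A head=1 tape=X[X]XYXY___   (A,X)→(C,X,right)
state=C head=2 tape=XX[X]YXY___   (C,X)→(A,Y,left)
state=A head=1 tape=X[X]YYXY___   (A,X)→(C,X,right)
state=C head=2 tape=XX[Y]YXY___   (C,Y)→(B,X,left)
state=B head=1 tape=X[X]XYXY___   (B,X)→(A,X,right)
state=A head=2 tape=XX[X]YXY___   (A,X)→(C,X,right)
state=C head=3 tape=XXX[Y]XY___   (C,Y)→(B,X,left)
state=B head=2 tape=XX[X]XXY___   (B,X)→(A,X,right)
state=A head=3 tape=XXX[X]XY___   (A,X)→(C,X,right)
state=C head=4 tape=XXXX[X]Y___   (C,X)→(A,Y,left)
state=A head=3 tape=XXX[X]YY___   (A,X)→(C,X,right)
state=C head=4 tape=XXXX[Y]Y___   (C,Y)→(B,X,left)
state=B head=3 tape=XXX[X]XY___   (B,X)→(A,X,right)
state=A head=4 tape=XXXX[X]Y___   (A,X)→(C,X,right)
state=C head=5 tape=XXXXX[Y]___   (C,Y)→(B,X,left)
state=B head=4 tape=XXXX[X]X___   (B,X)→(A,X,right)
state=A head=5 tape=XXXXX[X]___   (A,X)→(C,X,right)
state=C head=6 tape=XXXXXX[_]__   (C,_)→(A,X,right)
state=A head=7 tape=XXXXXXX[_]_   (A,_)→(C,_,left)
state=C head=6 tape=XXXXXX[X]__   (C,X)→(A,Y,left)
state=A head=5 tape=XXXXX[X]Y__   (A,X)→(C,X,right)
state=C head=6 tape=XXXXXX[Y]__   (C,Y)→(B,X,left)
state=B head=5 tape=XXXXX[X]X__   (B,X)→(A,X,right)
state=A head=6 tape=XXXXXX[X]__   (A,X)→(C,X,right)
state=C head=7 tape=XXXXXXX[_]_   (C,_)→(A,X,right)
state=A head=8 tape=XXXXXXXX[_]   (A,_)→(C,_,left)
state=C head=7 tape=XXXXXXX[X]_   (C,X)→(A,Y,left)
state=A head=6 tape=XXXXXX[X]Y_
After 32 steps: state A, head at 6, tape XXXXXXXY.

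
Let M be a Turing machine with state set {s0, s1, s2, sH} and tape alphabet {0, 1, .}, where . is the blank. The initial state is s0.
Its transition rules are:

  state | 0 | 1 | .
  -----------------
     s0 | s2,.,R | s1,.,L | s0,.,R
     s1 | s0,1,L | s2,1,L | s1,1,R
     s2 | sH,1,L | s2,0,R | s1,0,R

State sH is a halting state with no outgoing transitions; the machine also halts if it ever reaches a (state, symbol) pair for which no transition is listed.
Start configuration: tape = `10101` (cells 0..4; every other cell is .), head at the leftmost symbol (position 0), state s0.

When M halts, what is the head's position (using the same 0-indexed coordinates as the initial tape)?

-3

state=s0 head=0 tape=...[1]0101   (s0,1)→(s1,.,L)
state=s1 head=-1 tape=..[.].0101   (s1,.)→(s1,1,R)
state=s1 head=0 tape=..1[.]0101   (s1,.)→(s1,1,R)
state=s1 head=1 tape=..11[0]101   (s1,0)→(s0,1,L)
state=s0 head=0 tape=..1[1]1101   (s0,1)→(s1,.,L)
state=s1 head=-1 tape=..[1].1101   (s1,1)→(s2,1,L)
state=s2 head=-2 tape=.[.]1.1101   (s2,.)→(s1,0,R)
state=s1 head=-1 tape=.0[1].1101   (s1,1)→(s2,1,L)
state=s2 head=-2 tape=.[0]1.1101   (s2,0)→(sH,1,L)
state=sH head=-3 tape=[.]11.1101
At halt the head is at cell -3.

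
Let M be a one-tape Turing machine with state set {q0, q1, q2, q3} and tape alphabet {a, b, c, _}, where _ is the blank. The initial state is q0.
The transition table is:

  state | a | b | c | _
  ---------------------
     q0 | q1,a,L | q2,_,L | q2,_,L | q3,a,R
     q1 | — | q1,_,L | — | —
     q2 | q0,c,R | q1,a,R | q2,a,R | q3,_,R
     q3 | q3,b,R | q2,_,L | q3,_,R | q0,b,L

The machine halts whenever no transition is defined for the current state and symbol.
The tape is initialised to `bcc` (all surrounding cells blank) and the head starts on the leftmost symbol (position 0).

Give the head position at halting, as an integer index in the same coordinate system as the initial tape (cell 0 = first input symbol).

q0 | _[b]cc__   read b → write _, move L, go to q2
q2 | [_]_cc__   read _ → write _, move R, go to q3
q3 | _[_]cc__   read _ → write b, move L, go to q0
q0 | [_]bcc__   read _ → write a, move R, go to q3
q3 | a[b]cc__   read b → write _, move L, go to q2
q2 | [a]_cc__   read a → write c, move R, go to q0
q0 | c[_]cc__   read _ → write a, move R, go to q3
q3 | ca[c]c__   read c → write _, move R, go to q3
q3 | ca_[c]__   read c → write _, move R, go to q3
q3 | ca__[_]_   read _ → write b, move L, go to q0
q0 | ca_[_]b_   read _ → write a, move R, go to q3
q3 | ca_a[b]_   read b → write _, move L, go to q2
q2 | ca_[a]__   read a → write c, move R, go to q0
q0 | ca_c[_]_   read _ → write a, move R, go to q3
q3 | ca_ca[_]   read _ → write b, move L, go to q0
q0 | ca_c[a]b   read a → write a, move L, go to q1
q1 | ca_[c]ab
At halt the head is at cell 2.

2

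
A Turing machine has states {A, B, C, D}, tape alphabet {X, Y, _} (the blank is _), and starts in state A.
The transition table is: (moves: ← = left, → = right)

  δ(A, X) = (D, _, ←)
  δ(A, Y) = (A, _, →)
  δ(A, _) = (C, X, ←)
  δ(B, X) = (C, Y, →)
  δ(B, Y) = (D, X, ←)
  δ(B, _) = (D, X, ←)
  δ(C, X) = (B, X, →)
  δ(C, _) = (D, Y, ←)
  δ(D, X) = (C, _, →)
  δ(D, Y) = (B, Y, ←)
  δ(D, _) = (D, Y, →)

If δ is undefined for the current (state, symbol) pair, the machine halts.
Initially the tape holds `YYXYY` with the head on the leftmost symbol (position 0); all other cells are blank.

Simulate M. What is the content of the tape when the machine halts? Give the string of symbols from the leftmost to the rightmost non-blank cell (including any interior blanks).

state=A head=0 tape=_[Y]YXYY   (A,Y)→(A,_,→)
state=A head=1 tape=__[Y]XYY   (A,Y)→(A,_,→)
state=A head=2 tape=___[X]YY   (A,X)→(D,_,←)
state=D head=1 tape=__[_]_YY   (D,_)→(D,Y,→)
state=D head=2 tape=__Y[_]YY   (D,_)→(D,Y,→)
state=D head=3 tape=__YY[Y]Y   (D,Y)→(B,Y,←)
state=B head=2 tape=__Y[Y]YY   (B,Y)→(D,X,←)
state=D head=1 tape=__[Y]XYY   (D,Y)→(B,Y,←)
state=B head=0 tape=_[_]YXYY   (B,_)→(D,X,←)
state=D head=-1 tape=[_]XYXYY   (D,_)→(D,Y,→)
state=D head=0 tape=Y[X]YXYY   (D,X)→(C,_,→)
state=C head=1 tape=Y_[Y]XYY
The non-blank tape span at halt is Y_YXYY.

Y_YXYY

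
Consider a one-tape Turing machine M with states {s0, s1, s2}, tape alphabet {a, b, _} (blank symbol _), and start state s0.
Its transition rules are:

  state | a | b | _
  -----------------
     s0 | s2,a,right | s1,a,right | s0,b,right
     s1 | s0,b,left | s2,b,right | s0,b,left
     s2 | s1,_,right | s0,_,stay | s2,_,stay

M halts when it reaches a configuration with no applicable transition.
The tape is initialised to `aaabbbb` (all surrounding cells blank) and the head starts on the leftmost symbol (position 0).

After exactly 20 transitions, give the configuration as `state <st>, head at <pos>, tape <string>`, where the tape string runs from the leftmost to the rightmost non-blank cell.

state=s0 head=0 tape=[a]aabbbb_   (s0,a)→(s2,a,right)
state=s2 head=1 tape=a[a]abbbb_   (s2,a)→(s1,_,right)
state=s1 head=2 tape=a_[a]bbbb_   (s1,a)→(s0,b,left)
state=s0 head=1 tape=a[_]bbbbb_   (s0,_)→(s0,b,right)
state=s0 head=2 tape=ab[b]bbbb_   (s0,b)→(s1,a,right)
state=s1 head=3 tape=aba[b]bbb_   (s1,b)→(s2,b,right)
state=s2 head=4 tape=abab[b]bb_   (s2,b)→(s0,_,stay)
state=s0 head=4 tape=abab[_]bb_   (s0,_)→(s0,b,right)
state=s0 head=5 tape=ababb[b]b_   (s0,b)→(s1,a,right)
state=s1 head=6 tape=ababba[b]_   (s1,b)→(s2,b,right)
state=s2 head=7 tape=ababbab[_]   (s2,_)→(s2,_,stay)
state=s2 head=7 tape=ababbab[_]   (s2,_)→(s2,_,stay)
state=s2 head=7 tape=ababbab[_]   (s2,_)→(s2,_,stay)
state=s2 head=7 tape=ababbab[_]   (s2,_)→(s2,_,stay)
state=s2 head=7 tape=ababbab[_]   (s2,_)→(s2,_,stay)
state=s2 head=7 tape=ababbab[_]   (s2,_)→(s2,_,stay)
state=s2 head=7 tape=ababbab[_]   (s2,_)→(s2,_,stay)
state=s2 head=7 tape=ababbab[_]   (s2,_)→(s2,_,stay)
state=s2 head=7 tape=ababbab[_]   (s2,_)→(s2,_,stay)
state=s2 head=7 tape=ababbab[_]   (s2,_)→(s2,_,stay)
state=s2 head=7 tape=ababbab[_]
After 20 steps: state s2, head at 7, tape ababbab.

state s2, head at 7, tape ababbab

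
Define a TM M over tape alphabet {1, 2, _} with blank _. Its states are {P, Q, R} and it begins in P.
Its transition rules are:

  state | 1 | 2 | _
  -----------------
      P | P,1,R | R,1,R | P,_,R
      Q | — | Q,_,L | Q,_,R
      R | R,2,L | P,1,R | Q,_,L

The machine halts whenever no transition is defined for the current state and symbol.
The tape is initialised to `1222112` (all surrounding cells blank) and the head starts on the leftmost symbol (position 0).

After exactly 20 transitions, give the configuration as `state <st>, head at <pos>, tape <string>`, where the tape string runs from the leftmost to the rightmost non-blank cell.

P | __[1]222112   read 1 → write 1, move R, go to P
P | __1[2]22112   read 2 → write 1, move R, go to R
R | __11[2]2112   read 2 → write 1, move R, go to P
P | __111[2]112   read 2 → write 1, move R, go to R
R | __1111[1]12   read 1 → write 2, move L, go to R
R | __111[1]212   read 1 → write 2, move L, go to R
R | __11[1]2212   read 1 → write 2, move L, go to R
R | __1[1]22212   read 1 → write 2, move L, go to R
R | __[1]222212   read 1 → write 2, move L, go to R
R | _[_]2222212   read _ → write _, move L, go to Q
Q | [_]_2222212   read _ → write _, move R, go to Q
Q | _[_]2222212   read _ → write _, move R, go to Q
Q | __[2]222212   read 2 → write _, move L, go to Q
Q | _[_]_222212   read _ → write _, move R, go to Q
Q | __[_]222212   read _ → write _, move R, go to Q
Q | ___[2]22212   read 2 → write _, move L, go to Q
Q | __[_]_22212   read _ → write _, move R, go to Q
Q | ___[_]22212   read _ → write _, move R, go to Q
Q | ____[2]2212   read 2 → write _, move L, go to Q
Q | ___[_]_2212   read _ → write _, move R, go to Q
Q | ____[_]2212
After 20 steps: state Q, head at 2, tape 2212.

state Q, head at 2, tape 2212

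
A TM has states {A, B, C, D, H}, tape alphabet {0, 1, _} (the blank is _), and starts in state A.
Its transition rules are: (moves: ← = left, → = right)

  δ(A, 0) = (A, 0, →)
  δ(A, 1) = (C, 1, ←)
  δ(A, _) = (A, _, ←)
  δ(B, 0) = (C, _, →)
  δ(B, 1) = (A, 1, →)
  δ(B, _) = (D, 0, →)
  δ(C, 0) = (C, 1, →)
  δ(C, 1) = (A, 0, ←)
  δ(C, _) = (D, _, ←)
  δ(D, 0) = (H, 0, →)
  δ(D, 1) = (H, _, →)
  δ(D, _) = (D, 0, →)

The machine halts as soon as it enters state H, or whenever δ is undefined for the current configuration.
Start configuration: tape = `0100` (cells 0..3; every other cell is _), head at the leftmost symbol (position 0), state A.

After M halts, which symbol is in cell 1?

0

A | __[0]100   read 0 → write 0, move →, go to A
A | __0[1]00   read 1 → write 1, move ←, go to C
C | __[0]100   read 0 → write 1, move →, go to C
C | __1[1]00   read 1 → write 0, move ←, go to A
A | __[1]000   read 1 → write 1, move ←, go to C
C | _[_]1000   read _ → write _, move ←, go to D
D | [_]_1000   read _ → write 0, move →, go to D
D | 0[_]1000   read _ → write 0, move →, go to D
D | 00[1]000   read 1 → write _, move →, go to H
H | 00_[0]00
Cell 1 holds 0 when M halts.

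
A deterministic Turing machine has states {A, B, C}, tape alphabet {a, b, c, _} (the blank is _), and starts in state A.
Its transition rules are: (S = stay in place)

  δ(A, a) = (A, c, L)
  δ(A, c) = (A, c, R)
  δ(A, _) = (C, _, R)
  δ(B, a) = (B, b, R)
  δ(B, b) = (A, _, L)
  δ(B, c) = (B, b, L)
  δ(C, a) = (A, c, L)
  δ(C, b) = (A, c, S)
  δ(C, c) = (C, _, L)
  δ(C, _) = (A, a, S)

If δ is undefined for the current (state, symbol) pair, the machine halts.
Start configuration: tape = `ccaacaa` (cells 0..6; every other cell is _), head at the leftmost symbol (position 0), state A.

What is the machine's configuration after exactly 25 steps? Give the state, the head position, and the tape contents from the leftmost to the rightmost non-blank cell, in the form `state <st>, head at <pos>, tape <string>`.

state C, head at 9, tape cccccccc

A | [c]caacaa___   read c → write c, move R, go to A
A | c[c]aacaa___   read c → write c, move R, go to A
A | cc[a]acaa___   read a → write c, move L, go to A
A | c[c]cacaa___   read c → write c, move R, go to A
A | cc[c]acaa___   read c → write c, move R, go to A
A | ccc[a]caa___   read a → write c, move L, go to A
A | cc[c]ccaa___   read c → write c, move R, go to A
A | ccc[c]caa___   read c → write c, move R, go to A
A | cccc[c]aa___   read c → write c, move R, go to A
A | ccccc[a]a___   read a → write c, move L, go to A
A | cccc[c]ca___   read c → write c, move R, go to A
A | ccccc[c]a___   read c → write c, move R, go to A
A | cccccc[a]___   read a → write c, move L, go to A
A | ccccc[c]c___   read c → write c, move R, go to A
A | cccccc[c]___   read c → write c, move R, go to A
A | ccccccc[_]__   read _ → write _, move R, go to C
C | ccccccc_[_]_   read _ → write a, move S, go to A
A | ccccccc_[a]_   read a → write c, move L, go to A
A | ccccccc[_]c_   read _ → write _, move R, go to C
C | ccccccc_[c]_   read c → write _, move L, go to C
C | ccccccc[_]__   read _ → write a, move S, go to A
A | ccccccc[a]__   read a → write c, move L, go to A
A | cccccc[c]c__   read c → write c, move R, go to A
A | ccccccc[c]__   read c → write c, move R, go to A
A | cccccccc[_]_   read _ → write _, move R, go to C
C | cccccccc_[_]
After 25 steps: state C, head at 9, tape cccccccc.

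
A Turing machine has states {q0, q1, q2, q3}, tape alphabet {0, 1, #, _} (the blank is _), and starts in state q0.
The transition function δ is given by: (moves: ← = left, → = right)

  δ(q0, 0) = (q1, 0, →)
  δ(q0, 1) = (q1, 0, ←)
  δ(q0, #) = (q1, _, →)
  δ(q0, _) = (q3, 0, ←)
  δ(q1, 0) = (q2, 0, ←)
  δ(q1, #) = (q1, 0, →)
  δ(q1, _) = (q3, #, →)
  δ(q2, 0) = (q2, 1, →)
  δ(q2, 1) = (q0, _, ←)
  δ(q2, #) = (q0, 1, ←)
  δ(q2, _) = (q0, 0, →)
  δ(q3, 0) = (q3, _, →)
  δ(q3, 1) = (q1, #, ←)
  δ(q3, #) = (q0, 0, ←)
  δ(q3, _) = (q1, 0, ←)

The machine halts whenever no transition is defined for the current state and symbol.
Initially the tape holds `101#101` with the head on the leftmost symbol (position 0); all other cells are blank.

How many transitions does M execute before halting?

q0 | _[1]01#101   read 1 → write 0, move ←, go to q1
q1 | [_]001#101   read _ → write #, move →, go to q3
q3 | #[0]01#101   read 0 → write _, move →, go to q3
q3 | #_[0]1#101   read 0 → write _, move →, go to q3
q3 | #__[1]#101   read 1 → write #, move ←, go to q1
q1 | #_[_]##101   read _ → write #, move →, go to q3
q3 | #_#[#]#101   read # → write 0, move ←, go to q0
q0 | #_[#]0#101   read # → write _, move →, go to q1
q1 | #__[0]#101   read 0 → write 0, move ←, go to q2
q2 | #_[_]0#101   read _ → write 0, move →, go to q0
q0 | #_0[0]#101   read 0 → write 0, move →, go to q1
q1 | #_00[#]101   read # → write 0, move →, go to q1
q1 | #_000[1]01
M halts after 12 transitions.

12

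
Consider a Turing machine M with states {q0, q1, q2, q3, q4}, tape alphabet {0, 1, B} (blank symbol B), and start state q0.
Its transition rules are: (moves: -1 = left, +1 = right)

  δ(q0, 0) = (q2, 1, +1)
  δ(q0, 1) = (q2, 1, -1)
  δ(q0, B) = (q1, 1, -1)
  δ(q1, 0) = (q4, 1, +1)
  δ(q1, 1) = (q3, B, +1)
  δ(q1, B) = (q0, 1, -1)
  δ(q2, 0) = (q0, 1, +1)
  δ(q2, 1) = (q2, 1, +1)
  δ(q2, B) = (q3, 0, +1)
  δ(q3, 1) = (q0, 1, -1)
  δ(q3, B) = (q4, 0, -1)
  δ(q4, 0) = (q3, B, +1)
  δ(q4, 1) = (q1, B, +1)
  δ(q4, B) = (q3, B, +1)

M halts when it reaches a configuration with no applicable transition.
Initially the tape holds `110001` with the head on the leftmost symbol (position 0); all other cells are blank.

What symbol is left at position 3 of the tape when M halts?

1

state=q0 head=0 tape=B[1]10001BB   (q0,1)→(q2,1,-1)
state=q2 head=-1 tape=[B]110001BB   (q2,B)→(q3,0,+1)
state=q3 head=0 tape=0[1]10001BB   (q3,1)→(q0,1,-1)
state=q0 head=-1 tape=[0]110001BB   (q0,0)→(q2,1,+1)
state=q2 head=0 tape=1[1]10001BB   (q2,1)→(q2,1,+1)
state=q2 head=1 tape=11[1]0001BB   (q2,1)→(q2,1,+1)
state=q2 head=2 tape=111[0]001BB   (q2,0)→(q0,1,+1)
state=q0 head=3 tape=1111[0]01BB   (q0,0)→(q2,1,+1)
state=q2 head=4 tape=11111[0]1BB   (q2,0)→(q0,1,+1)
state=q0 head=5 tape=111111[1]BB   (q0,1)→(q2,1,-1)
state=q2 head=4 tape=11111[1]1BB   (q2,1)→(q2,1,+1)
state=q2 head=5 tape=111111[1]BB   (q2,1)→(q2,1,+1)
state=q2 head=6 tape=1111111[B]B   (q2,B)→(q3,0,+1)
state=q3 head=7 tape=11111110[B]   (q3,B)→(q4,0,-1)
state=q4 head=6 tape=1111111[0]0   (q4,0)→(q3,B,+1)
state=q3 head=7 tape=1111111B[0]
Cell 3 holds 1 when M halts.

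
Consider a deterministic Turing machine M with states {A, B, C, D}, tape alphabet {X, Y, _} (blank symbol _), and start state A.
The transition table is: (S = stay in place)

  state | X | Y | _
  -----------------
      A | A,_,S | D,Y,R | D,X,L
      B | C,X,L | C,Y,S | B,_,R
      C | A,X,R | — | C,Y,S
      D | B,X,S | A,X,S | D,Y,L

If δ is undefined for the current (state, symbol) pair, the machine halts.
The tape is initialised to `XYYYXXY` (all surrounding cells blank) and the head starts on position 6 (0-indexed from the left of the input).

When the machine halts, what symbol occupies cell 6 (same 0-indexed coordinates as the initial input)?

X

state=A head=6 tape=XYYYXX[Y]_   (A,Y)→(D,Y,R)
state=D head=7 tape=XYYYXXY[_]   (D,_)→(D,Y,L)
state=D head=6 tape=XYYYXX[Y]Y   (D,Y)→(A,X,S)
state=A head=6 tape=XYYYXX[X]Y   (A,X)→(A,_,S)
state=A head=6 tape=XYYYXX[_]Y   (A,_)→(D,X,L)
state=D head=5 tape=XYYYX[X]XY   (D,X)→(B,X,S)
state=B head=5 tape=XYYYX[X]XY   (B,X)→(C,X,L)
state=C head=4 tape=XYYY[X]XXY   (C,X)→(A,X,R)
state=A head=5 tape=XYYYX[X]XY   (A,X)→(A,_,S)
state=A head=5 tape=XYYYX[_]XY   (A,_)→(D,X,L)
state=D head=4 tape=XYYY[X]XXY   (D,X)→(B,X,S)
state=B head=4 tape=XYYY[X]XXY   (B,X)→(C,X,L)
state=C head=3 tape=XYY[Y]XXXY
Cell 6 holds X when M halts.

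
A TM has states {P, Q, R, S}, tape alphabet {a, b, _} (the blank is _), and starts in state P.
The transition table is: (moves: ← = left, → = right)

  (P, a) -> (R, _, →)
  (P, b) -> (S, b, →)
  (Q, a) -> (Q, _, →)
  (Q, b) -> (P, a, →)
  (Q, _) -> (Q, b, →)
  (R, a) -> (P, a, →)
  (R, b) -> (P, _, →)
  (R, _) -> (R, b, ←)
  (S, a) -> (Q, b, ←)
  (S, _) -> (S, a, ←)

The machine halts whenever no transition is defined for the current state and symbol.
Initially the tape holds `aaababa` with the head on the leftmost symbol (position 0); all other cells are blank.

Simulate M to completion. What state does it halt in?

S

P | [a]aababa_   read a → write _, move →, go to R
R | _[a]ababa_   read a → write a, move →, go to P
P | _a[a]baba_   read a → write _, move →, go to R
R | _a_[b]aba_   read b → write _, move →, go to P
P | _a__[a]ba_   read a → write _, move →, go to R
R | _a___[b]a_   read b → write _, move →, go to P
P | _a____[a]_   read a → write _, move →, go to R
R | _a_____[_]   read _ → write b, move ←, go to R
R | _a____[_]b   read _ → write b, move ←, go to R
R | _a___[_]bb   read _ → write b, move ←, go to R
R | _a__[_]bbb   read _ → write b, move ←, go to R
R | _a_[_]bbbb   read _ → write b, move ←, go to R
R | _a[_]bbbbb   read _ → write b, move ←, go to R
R | _[a]bbbbbb   read a → write a, move →, go to P
P | _a[b]bbbbb   read b → write b, move →, go to S
S | _ab[b]bbbb
No transition is defined for (S, b); M halts in state S.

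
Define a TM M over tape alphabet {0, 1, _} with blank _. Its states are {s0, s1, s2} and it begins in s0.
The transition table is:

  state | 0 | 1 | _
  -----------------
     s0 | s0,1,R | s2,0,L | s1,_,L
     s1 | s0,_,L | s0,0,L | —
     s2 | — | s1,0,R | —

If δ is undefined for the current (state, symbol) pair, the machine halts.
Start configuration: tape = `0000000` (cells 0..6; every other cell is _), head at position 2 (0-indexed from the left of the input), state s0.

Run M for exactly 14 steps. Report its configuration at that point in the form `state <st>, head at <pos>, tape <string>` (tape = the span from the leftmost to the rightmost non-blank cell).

state s2, head at 2, tape 00100_0

s0 | 00[0]0000_   read 0 → write 1, move R, go to s0
s0 | 001[0]000_   read 0 → write 1, move R, go to s0
s0 | 0011[0]00_   read 0 → write 1, move R, go to s0
s0 | 00111[0]0_   read 0 → write 1, move R, go to s0
s0 | 001111[0]_   read 0 → write 1, move R, go to s0
s0 | 0011111[_]   read _ → write _, move L, go to s1
s1 | 001111[1]_   read 1 → write 0, move L, go to s0
s0 | 00111[1]0_   read 1 → write 0, move L, go to s2
s2 | 0011[1]00_   read 1 → write 0, move R, go to s1
s1 | 00110[0]0_   read 0 → write _, move L, go to s0
s0 | 0011[0]_0_   read 0 → write 1, move R, go to s0
s0 | 00111[_]0_   read _ → write _, move L, go to s1
s1 | 0011[1]_0_   read 1 → write 0, move L, go to s0
s0 | 001[1]0_0_   read 1 → write 0, move L, go to s2
s2 | 00[1]00_0_
After 14 steps: state s2, head at 2, tape 00100_0.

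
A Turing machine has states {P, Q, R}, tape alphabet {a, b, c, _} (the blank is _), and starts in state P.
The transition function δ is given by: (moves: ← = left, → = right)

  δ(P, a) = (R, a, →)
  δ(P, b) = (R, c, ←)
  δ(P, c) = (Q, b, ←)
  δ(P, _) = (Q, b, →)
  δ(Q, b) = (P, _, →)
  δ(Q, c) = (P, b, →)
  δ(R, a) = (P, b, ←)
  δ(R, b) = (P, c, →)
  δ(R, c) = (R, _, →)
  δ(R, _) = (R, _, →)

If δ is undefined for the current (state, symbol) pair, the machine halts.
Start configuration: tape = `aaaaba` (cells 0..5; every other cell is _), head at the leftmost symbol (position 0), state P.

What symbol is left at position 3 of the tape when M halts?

P | [a]aaaba__   read a → write a, move →, go to R
R | a[a]aaba__   read a → write b, move ←, go to P
P | [a]baaba__   read a → write a, move →, go to R
R | a[b]aaba__   read b → write c, move →, go to P
P | ac[a]aba__   read a → write a, move →, go to R
R | aca[a]ba__   read a → write b, move ←, go to P
P | ac[a]bba__   read a → write a, move →, go to R
R | aca[b]ba__   read b → write c, move →, go to P
P | acac[b]a__   read b → write c, move ←, go to R
R | aca[c]ca__   read c → write _, move →, go to R
R | aca_[c]a__   read c → write _, move →, go to R
R | aca__[a]__   read a → write b, move ←, go to P
P | aca_[_]b__   read _ → write b, move →, go to Q
Q | aca_b[b]__   read b → write _, move →, go to P
P | aca_b_[_]_   read _ → write b, move →, go to Q
Q | aca_b_b[_]
Cell 3 holds _ when M halts.

_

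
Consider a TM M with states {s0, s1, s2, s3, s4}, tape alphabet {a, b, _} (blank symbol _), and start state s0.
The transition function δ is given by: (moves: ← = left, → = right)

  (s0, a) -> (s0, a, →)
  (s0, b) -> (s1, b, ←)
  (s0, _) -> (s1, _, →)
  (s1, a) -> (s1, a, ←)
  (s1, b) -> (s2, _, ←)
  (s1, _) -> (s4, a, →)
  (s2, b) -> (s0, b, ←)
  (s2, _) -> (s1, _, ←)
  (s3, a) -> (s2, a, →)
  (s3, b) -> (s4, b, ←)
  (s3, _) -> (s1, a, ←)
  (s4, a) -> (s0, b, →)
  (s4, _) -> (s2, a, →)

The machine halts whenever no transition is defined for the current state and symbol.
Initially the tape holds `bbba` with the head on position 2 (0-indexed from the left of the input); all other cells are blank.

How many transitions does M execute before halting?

16

state=s0 head=2 tape=___bb[b]a   (s0,b)→(s1,b,←)
state=s1 head=1 tape=___b[b]ba   (s1,b)→(s2,_,←)
state=s2 head=0 tape=___[b]_ba   (s2,b)→(s0,b,←)
state=s0 head=-1 tape=__[_]b_ba   (s0,_)→(s1,_,→)
state=s1 head=0 tape=___[b]_ba   (s1,b)→(s2,_,←)
state=s2 head=-1 tape=__[_]__ba   (s2,_)→(s1,_,←)
state=s1 head=-2 tape=_[_]___ba   (s1,_)→(s4,a,→)
state=s4 head=-1 tape=_a[_]__ba   (s4,_)→(s2,a,→)
state=s2 head=0 tape=_aa[_]_ba   (s2,_)→(s1,_,←)
state=s1 head=-1 tape=_a[a]__ba   (s1,a)→(s1,a,←)
state=s1 head=-2 tape=_[a]a__ba   (s1,a)→(s1,a,←)
state=s1 head=-3 tape=[_]aa__ba   (s1,_)→(s4,a,→)
state=s4 head=-2 tape=a[a]a__ba   (s4,a)→(s0,b,→)
state=s0 head=-1 tape=ab[a]__ba   (s0,a)→(s0,a,→)
state=s0 head=0 tape=aba[_]_ba   (s0,_)→(s1,_,→)
state=s1 head=1 tape=aba_[_]ba   (s1,_)→(s4,a,→)
state=s4 head=2 tape=aba_a[b]a
M halts after 16 transitions.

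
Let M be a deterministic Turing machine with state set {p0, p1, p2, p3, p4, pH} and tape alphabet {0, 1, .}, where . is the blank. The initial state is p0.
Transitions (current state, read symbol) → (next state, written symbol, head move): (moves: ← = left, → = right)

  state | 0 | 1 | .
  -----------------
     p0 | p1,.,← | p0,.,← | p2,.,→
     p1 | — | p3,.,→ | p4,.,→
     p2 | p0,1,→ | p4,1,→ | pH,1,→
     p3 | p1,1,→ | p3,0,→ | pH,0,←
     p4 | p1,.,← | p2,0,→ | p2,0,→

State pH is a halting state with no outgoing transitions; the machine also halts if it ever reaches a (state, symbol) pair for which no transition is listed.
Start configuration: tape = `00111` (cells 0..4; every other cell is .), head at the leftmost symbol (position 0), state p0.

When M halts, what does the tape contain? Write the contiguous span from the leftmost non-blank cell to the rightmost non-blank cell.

01.11

p0 | .[0]0111   read 0 → write ., move ←, go to p1
p1 | [.].0111   read . → write ., move →, go to p4
p4 | .[.]0111   read . → write 0, move →, go to p2
p2 | .0[0]111   read 0 → write 1, move →, go to p0
p0 | .01[1]11   read 1 → write ., move ←, go to p0
p0 | .0[1].11   read 1 → write ., move ←, go to p0
p0 | .[0]..11   read 0 → write ., move ←, go to p1
p1 | [.]...11   read . → write ., move →, go to p4
p4 | .[.]..11   read . → write 0, move →, go to p2
p2 | .0[.].11   read . → write 1, move →, go to pH
pH | .01[.]11
The non-blank tape span at halt is 01.11.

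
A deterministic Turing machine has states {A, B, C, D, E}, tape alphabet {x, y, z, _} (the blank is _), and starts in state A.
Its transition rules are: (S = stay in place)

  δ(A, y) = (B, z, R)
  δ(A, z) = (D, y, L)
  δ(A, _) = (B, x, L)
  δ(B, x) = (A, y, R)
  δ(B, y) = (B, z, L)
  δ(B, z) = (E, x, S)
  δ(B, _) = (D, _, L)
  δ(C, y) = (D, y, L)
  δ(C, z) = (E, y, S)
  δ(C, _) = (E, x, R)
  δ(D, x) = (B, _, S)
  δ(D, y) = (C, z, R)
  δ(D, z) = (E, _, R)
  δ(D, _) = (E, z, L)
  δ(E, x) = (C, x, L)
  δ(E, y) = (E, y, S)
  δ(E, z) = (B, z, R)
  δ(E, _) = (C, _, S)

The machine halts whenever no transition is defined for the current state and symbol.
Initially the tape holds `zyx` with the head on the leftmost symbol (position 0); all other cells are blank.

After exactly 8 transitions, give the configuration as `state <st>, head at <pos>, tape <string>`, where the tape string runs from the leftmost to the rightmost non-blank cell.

A | __[z]yx   read z → write y, move L, go to D
D | _[_]yyx   read _ → write z, move L, go to E
E | [_]zyyx   read _ → write _, move S, go to C
C | [_]zyyx   read _ → write x, move R, go to E
E | x[z]yyx   read z → write z, move R, go to B
B | xz[y]yx   read y → write z, move L, go to B
B | x[z]zyx   read z → write x, move S, go to E
E | x[x]zyx   read x → write x, move L, go to C
C | [x]xzyx
After 8 steps: state C, head at -2, tape xxzyx.

state C, head at -2, tape xxzyx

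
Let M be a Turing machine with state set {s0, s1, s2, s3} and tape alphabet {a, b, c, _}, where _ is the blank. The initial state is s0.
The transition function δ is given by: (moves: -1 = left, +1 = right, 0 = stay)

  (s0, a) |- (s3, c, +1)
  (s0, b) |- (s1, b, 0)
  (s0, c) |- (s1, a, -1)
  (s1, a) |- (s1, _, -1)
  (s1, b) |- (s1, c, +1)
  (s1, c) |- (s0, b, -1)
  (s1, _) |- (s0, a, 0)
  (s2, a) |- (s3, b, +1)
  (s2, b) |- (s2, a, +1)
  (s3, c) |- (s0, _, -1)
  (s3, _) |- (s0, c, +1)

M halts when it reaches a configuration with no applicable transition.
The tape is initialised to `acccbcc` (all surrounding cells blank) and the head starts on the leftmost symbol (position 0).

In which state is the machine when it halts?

s3

state=s0 head=0 tape=_[a]cccbcc   (s0,a)→(s3,c,+1)
state=s3 head=1 tape=_c[c]ccbcc   (s3,c)→(s0,_,-1)
state=s0 head=0 tape=_[c]_ccbcc   (s0,c)→(s1,a,-1)
state=s1 head=-1 tape=[_]a_ccbcc   (s1,_)→(s0,a,0)
state=s0 head=-1 tape=[a]a_ccbcc   (s0,a)→(s3,c,+1)
state=s3 head=0 tape=c[a]_ccbcc
No transition is defined for (s3, a); M halts in state s3.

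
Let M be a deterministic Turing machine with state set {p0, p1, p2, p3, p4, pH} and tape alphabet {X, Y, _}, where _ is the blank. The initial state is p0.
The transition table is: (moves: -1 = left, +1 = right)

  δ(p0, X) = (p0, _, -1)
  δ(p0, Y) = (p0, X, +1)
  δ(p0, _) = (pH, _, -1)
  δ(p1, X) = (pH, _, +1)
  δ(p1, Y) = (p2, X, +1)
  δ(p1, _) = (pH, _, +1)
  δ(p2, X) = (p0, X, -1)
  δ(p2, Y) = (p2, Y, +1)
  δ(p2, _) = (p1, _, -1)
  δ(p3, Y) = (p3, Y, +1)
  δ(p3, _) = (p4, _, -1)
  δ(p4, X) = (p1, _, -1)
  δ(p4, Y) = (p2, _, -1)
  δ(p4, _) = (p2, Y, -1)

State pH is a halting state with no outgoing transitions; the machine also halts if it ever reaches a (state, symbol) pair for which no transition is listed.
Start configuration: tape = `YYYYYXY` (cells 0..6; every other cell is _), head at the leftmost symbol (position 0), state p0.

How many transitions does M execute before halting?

p0 | __[Y]YYYYXY   read Y → write X, move +1, go to p0
p0 | __X[Y]YYYXY   read Y → write X, move +1, go to p0
p0 | __XX[Y]YYXY   read Y → write X, move +1, go to p0
p0 | __XXX[Y]YXY   read Y → write X, move +1, go to p0
p0 | __XXXX[Y]XY   read Y → write X, move +1, go to p0
p0 | __XXXXX[X]Y   read X → write _, move -1, go to p0
p0 | __XXXX[X]_Y   read X → write _, move -1, go to p0
p0 | __XXX[X]__Y   read X → write _, move -1, go to p0
p0 | __XX[X]___Y   read X → write _, move -1, go to p0
p0 | __X[X]____Y   read X → write _, move -1, go to p0
p0 | __[X]_____Y   read X → write _, move -1, go to p0
p0 | _[_]______Y   read _ → write _, move -1, go to pH
pH | [_]_______Y
M halts after 12 transitions.

12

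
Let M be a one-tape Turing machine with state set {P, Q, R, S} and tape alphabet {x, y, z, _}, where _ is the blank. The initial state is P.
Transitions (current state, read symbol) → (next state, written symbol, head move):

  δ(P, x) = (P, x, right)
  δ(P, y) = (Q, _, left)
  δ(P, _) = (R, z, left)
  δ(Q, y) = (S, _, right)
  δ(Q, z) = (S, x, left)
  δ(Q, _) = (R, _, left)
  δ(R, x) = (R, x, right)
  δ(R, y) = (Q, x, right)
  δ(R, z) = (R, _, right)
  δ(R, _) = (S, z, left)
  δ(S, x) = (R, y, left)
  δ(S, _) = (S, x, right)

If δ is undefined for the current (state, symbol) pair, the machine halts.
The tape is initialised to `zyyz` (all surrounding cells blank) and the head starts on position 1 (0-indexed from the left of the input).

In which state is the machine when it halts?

P | _z[y]yz   read y → write _, move left, go to Q
Q | _[z]_yz   read z → write x, move left, go to S
S | [_]x_yz   read _ → write x, move right, go to S
S | x[x]_yz   read x → write y, move left, go to R
R | [x]y_yz   read x → write x, move right, go to R
R | x[y]_yz   read y → write x, move right, go to Q
Q | xx[_]yz   read _ → write _, move left, go to R
R | x[x]_yz   read x → write x, move right, go to R
R | xx[_]yz   read _ → write z, move left, go to S
S | x[x]zyz   read x → write y, move left, go to R
R | [x]yzyz   read x → write x, move right, go to R
R | x[y]zyz   read y → write x, move right, go to Q
Q | xx[z]yz   read z → write x, move left, go to S
S | x[x]xyz   read x → write y, move left, go to R
R | [x]yxyz   read x → write x, move right, go to R
R | x[y]xyz   read y → write x, move right, go to Q
Q | xx[x]yz
No transition is defined for (Q, x); M halts in state Q.

Q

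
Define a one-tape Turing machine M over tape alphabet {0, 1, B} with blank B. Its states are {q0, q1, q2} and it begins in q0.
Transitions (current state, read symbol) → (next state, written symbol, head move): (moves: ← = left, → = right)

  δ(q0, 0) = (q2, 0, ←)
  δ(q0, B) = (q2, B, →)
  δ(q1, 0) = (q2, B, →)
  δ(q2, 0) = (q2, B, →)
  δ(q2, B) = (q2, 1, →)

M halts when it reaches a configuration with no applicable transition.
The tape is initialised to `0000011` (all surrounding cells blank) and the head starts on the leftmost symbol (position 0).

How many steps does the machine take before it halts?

7

q0 | B[0]000011   read 0 → write 0, move ←, go to q2
q2 | [B]0000011   read B → write 1, move →, go to q2
q2 | 1[0]000011   read 0 → write B, move →, go to q2
q2 | 1B[0]00011   read 0 → write B, move →, go to q2
q2 | 1BB[0]0011   read 0 → write B, move →, go to q2
q2 | 1BBB[0]011   read 0 → write B, move →, go to q2
q2 | 1BBBB[0]11   read 0 → write B, move →, go to q2
q2 | 1BBBBB[1]1
M halts after 7 transitions.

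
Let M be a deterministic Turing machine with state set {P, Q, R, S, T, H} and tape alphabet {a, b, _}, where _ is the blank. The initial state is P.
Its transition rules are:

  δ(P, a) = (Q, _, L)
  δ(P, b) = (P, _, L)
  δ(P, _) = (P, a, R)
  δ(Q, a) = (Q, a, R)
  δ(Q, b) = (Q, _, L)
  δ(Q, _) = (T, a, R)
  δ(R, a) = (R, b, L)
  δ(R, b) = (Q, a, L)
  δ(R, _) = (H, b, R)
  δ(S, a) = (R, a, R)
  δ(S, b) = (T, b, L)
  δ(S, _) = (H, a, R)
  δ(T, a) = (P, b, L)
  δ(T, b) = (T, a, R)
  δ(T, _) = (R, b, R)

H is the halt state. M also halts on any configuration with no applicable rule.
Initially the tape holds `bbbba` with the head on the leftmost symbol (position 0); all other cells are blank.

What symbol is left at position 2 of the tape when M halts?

P | _[b]bbba___   read b → write _, move L, go to P
P | [_]_bbba___   read _ → write a, move R, go to P
P | a[_]bbba___   read _ → write a, move R, go to P
P | aa[b]bba___   read b → write _, move L, go to P
P | a[a]_bba___   read a → write _, move L, go to Q
Q | [a]__bba___   read a → write a, move R, go to Q
Q | a[_]_bba___   read _ → write a, move R, go to T
T | aa[_]bba___   read _ → write b, move R, go to R
R | aab[b]ba___   read b → write a, move L, go to Q
Q | aa[b]aba___   read b → write _, move L, go to Q
Q | a[a]_aba___   read a → write a, move R, go to Q
Q | aa[_]aba___   read _ → write a, move R, go to T
T | aaa[a]ba___   read a → write b, move L, go to P
P | aa[a]bba___   read a → write _, move L, go to Q
Q | a[a]_bba___   read a → write a, move R, go to Q
Q | aa[_]bba___   read _ → write a, move R, go to T
T | aaa[b]ba___   read b → write a, move R, go to T
T | aaaa[b]a___   read b → write a, move R, go to T
T | aaaaa[a]___   read a → write b, move L, go to P
P | aaaa[a]b___   read a → write _, move L, go to Q
Q | aaa[a]_b___   read a → write a, move R, go to Q
Q | aaaa[_]b___   read _ → write a, move R, go to T
T | aaaaa[b]___   read b → write a, move R, go to T
T | aaaaaa[_]__   read _ → write b, move R, go to R
R | aaaaaab[_]_   read _ → write b, move R, go to H
H | aaaaaabb[_]
Cell 2 holds a when M halts.

a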